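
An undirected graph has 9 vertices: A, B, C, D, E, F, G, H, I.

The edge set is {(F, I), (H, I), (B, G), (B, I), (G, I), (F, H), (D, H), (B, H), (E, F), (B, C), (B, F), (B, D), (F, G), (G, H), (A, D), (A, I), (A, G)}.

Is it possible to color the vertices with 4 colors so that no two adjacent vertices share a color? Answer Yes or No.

No

B, F, G, H, I are mutually adjacent (a clique of size 5), so at least 5 colors are needed.
So 4 colors are not enough.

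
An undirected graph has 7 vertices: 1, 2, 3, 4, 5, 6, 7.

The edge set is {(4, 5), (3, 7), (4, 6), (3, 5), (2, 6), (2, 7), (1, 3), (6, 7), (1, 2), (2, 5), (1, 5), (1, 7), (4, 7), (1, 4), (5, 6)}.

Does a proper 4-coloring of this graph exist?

The chromatic number is 3. 1, 3, 5 are pairwise adjacent, so at least 3 colors are needed.
3 colors suffice: color red → {5, 7}; color blue → {1, 6}; color green → {2, 3, 4}.
Since 4 ≥ 3, a proper 4-coloring certainly exists.

Yes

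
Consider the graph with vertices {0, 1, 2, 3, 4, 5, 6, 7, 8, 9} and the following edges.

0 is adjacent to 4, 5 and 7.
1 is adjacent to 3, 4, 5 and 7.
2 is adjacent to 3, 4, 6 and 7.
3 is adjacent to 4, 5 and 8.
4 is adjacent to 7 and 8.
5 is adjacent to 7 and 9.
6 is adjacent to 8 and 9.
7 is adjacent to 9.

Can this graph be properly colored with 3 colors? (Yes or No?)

Yes

The chromatic number is 3. 2, 3, 4 are mutually adjacent, so at least 3 colors are needed.
3 colors suffice: 0=c, 1=c, 2=c, 3=b, 4=a, 5=a, 6=a, 7=b, 8=c, 9=c.
That is already a proper 3-coloring.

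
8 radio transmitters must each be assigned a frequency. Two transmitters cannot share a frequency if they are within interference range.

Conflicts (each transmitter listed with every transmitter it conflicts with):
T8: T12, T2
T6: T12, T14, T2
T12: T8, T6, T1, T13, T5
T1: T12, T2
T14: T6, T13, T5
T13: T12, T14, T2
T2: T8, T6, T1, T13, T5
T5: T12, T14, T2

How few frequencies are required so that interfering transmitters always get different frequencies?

2

T6 and T2 conflict, so at least 2 frequencies are needed.
2 frequencies suffice: frequency 1 → {T12, T14, T2}; frequency 2 → {T8, T6, T1, T13, T5}. Each listed conflict is separated.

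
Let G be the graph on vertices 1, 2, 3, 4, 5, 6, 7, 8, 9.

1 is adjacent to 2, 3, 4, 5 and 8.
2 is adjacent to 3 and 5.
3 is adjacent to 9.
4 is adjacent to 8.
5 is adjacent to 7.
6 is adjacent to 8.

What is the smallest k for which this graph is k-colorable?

3

1, 2, 3 are mutually adjacent, so at least 3 colors are needed.
3 colors suffice: color a → {1, 6, 7, 9}; color b → {3, 5, 8}; color c → {2, 4}. No two adjacent vertices share a color.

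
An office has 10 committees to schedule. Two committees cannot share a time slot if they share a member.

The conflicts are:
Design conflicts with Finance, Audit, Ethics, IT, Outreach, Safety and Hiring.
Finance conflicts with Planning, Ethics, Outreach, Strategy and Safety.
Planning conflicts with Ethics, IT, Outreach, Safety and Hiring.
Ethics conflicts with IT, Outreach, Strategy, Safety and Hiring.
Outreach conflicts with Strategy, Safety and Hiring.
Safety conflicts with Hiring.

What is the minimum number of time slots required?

5

Finance, Planning, Ethics, Outreach, Safety pairwise conflict, so at least 5 time slots are needed.
Using 5 time slots: Design=3, Finance=4, Audit=1, Planning=3, Ethics=1, IT=2, Outreach=2, Strategy=3, Safety=5, Hiring=4. No two conflicting committees share a time slot.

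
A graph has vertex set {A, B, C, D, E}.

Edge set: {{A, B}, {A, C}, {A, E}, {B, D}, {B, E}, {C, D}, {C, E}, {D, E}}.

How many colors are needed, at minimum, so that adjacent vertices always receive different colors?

3

A, B, E form a triangle, so at least 3 colors are needed.
3 colors suffice: color 1 → {E}; color 2 → {B, C}; color 3 → {A, D}. No two adjacent vertices share a color.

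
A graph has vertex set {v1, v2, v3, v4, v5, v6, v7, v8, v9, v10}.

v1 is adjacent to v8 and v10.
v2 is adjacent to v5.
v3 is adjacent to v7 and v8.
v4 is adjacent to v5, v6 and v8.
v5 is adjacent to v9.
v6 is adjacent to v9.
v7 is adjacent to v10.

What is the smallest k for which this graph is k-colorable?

The cycle v1-v8-v3-v7-v10-v1 has odd length 5, so it cannot be 2-colored; at least 3 colors are needed.
3 colors suffice: color 1 → {v5, v6, v7, v8}; color 2 → {v1, v2, v3, v4, v9}; color 3 → {v10}. Every edge joins two different colors.

3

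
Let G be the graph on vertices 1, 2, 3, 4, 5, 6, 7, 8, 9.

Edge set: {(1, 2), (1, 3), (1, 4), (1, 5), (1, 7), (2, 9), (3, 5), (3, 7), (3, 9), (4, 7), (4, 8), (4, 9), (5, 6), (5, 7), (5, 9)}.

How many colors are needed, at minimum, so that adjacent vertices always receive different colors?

4

1, 3, 5, 7 are mutually adjacent (a clique of size 4), so at least 4 colors are needed.
4 colors suffice: color red → {1, 6, 8, 9}; color blue → {2, 4, 5}; color green → {7}; color yellow → {3}. No two adjacent vertices share a color.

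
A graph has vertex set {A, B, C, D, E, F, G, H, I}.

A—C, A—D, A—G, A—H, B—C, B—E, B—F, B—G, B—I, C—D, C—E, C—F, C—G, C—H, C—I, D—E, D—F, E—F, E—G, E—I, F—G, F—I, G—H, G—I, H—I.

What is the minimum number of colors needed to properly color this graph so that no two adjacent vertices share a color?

6

B, C, E, F, G, I are mutually adjacent (a clique of size 6), so at least 6 colors are needed.
A valid assignment using 6 colors: A=4, B=6, C=1, D=2, E=4, F=3, G=2, H=3, I=5. No two adjacent vertices share a color.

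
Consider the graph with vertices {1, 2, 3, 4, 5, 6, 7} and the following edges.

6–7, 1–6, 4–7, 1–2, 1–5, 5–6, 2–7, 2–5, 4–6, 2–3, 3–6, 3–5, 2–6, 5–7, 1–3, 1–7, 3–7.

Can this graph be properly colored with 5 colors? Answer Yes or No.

1, 2, 3, 5, 6, 7 form a clique, so at least 6 colors are needed.
So 5 colors are not enough.

No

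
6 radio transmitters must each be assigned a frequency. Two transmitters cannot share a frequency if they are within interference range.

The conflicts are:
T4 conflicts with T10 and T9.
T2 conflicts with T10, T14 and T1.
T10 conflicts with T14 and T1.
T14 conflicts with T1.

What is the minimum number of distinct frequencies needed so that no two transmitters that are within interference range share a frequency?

T2, T10, T14, T1 all conflict with each other, so at least 4 frequencies are needed.
4 frequencies suffice: frequency 1 → {T10, T9}; frequency 2 → {T4, T1}; frequency 3 → {T14}; frequency 4 → {T2}. Each listed conflict is separated.

4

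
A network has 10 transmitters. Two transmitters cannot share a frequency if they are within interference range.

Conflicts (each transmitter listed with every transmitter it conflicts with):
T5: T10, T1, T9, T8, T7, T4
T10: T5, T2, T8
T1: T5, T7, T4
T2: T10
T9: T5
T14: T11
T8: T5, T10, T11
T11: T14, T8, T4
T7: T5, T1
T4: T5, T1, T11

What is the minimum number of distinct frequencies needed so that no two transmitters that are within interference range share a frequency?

T5, T10, T8 are mutually in conflict, so at least 3 frequencies are needed.
A valid assignment using 3 frequencies: T5=1, T10=3, T1=2, T2=1, T9=2, T14=2, T8=2, T11=1, T7=3, T4=3. Each listed conflict is separated.

3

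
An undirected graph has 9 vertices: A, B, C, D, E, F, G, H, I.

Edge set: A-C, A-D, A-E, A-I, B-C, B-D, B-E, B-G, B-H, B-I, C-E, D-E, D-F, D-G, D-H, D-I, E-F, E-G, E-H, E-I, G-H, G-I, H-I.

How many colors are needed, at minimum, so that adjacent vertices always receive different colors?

6

B, D, E, G, H, I are mutually adjacent (a clique of size 6), so at least 6 colors are needed.
One proper 6-coloring: A=4, B=4, C=2, D=2, E=1, F=3, G=6, H=5, I=3. No two adjacent vertices share a color.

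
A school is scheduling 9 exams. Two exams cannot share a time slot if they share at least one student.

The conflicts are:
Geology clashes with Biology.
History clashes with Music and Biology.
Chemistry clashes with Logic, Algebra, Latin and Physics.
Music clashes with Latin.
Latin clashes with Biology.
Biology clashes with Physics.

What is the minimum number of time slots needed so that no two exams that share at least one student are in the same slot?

2

Chemistry and Latin conflict, so at least 2 time slots are needed.
A valid assignment using 2 time slots: Geology=2, History=2, Chemistry=1, Logic=2, Music=1, Algebra=2, Latin=2, Biology=1, Physics=2. Every pair that conflicts lands in different time slots.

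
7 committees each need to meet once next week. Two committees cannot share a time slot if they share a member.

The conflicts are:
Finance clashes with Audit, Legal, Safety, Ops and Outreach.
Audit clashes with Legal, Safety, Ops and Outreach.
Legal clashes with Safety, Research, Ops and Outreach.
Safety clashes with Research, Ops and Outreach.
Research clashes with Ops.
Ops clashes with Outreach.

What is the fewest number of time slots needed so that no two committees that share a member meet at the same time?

Finance, Audit, Legal, Safety, Ops, Outreach pairwise conflict, so at least 6 time slots are needed.
6 time slots suffice: time slot 1 → {Legal}; time slot 2 → {Ops}; time slot 3 → {Safety}; time slot 4 → {Research, Outreach}; time slot 5 → {Audit}; time slot 6 → {Finance}. No two conflicting committees share a time slot.

6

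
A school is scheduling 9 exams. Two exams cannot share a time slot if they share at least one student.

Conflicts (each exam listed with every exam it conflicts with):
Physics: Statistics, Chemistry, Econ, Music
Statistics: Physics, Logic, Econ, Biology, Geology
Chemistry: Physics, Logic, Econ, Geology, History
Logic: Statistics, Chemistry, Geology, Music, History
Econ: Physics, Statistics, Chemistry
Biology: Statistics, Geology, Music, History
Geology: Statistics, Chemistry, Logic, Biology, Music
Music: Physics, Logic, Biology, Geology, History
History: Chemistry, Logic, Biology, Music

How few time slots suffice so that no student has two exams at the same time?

Physics, Statistics, Econ pairwise conflict, so at least 3 time slots are needed.
A valid assignment using 3 time slots: Physics=2, Statistics=1, Chemistry=1, Logic=3, Econ=3, Biology=3, Geology=2, Music=1, History=2. No two conflicting exams share a time slot.

3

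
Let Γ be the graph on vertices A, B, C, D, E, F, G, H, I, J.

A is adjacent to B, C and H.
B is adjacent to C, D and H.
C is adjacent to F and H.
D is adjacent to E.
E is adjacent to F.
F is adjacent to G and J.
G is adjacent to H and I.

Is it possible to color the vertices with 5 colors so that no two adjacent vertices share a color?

The chromatic number is 4. A, B, C, H form a clique, so at least 4 colors are needed.
4 colors suffice: A=4, B=3, C=1, D=2, E=1, F=2, G=1, H=2, I=2, J=1.
Since 5 ≥ 4, a proper 5-coloring certainly exists.

Yes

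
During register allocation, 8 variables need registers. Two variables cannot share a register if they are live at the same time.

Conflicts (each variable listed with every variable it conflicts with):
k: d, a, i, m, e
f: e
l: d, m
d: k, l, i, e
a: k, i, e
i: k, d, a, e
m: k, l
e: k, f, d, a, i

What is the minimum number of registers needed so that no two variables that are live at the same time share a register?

k, d, i, e pairwise conflict, so at least 4 registers are needed.
4 registers suffice: register 1 → {m, e}; register 2 → {k, f, l}; register 3 → {i}; register 4 → {d, a}. No two conflicting variables share a register.

4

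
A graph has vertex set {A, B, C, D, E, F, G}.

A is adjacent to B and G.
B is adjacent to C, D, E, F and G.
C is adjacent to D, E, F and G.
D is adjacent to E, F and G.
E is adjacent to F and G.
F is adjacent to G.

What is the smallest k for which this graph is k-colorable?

B, C, D, E, F, G are mutually adjacent (a clique of size 6), so at least 6 colors are needed.
6 colors suffice: color 1 → {G}; color 2 → {B}; color 3 → {A, F}; color 4 → {D}; color 5 → {C}; color 6 → {E}. No two adjacent vertices share a color.

6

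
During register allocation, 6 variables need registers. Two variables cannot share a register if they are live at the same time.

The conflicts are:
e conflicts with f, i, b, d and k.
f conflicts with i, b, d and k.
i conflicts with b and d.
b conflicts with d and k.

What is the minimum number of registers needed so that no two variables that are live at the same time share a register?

5

e, f, i, b, d are mutually in conflict, so at least 5 registers are needed.
Using 5 registers: e=3, f=2, i=5, b=1, d=4, k=4. Every pair that conflicts lands in different registers.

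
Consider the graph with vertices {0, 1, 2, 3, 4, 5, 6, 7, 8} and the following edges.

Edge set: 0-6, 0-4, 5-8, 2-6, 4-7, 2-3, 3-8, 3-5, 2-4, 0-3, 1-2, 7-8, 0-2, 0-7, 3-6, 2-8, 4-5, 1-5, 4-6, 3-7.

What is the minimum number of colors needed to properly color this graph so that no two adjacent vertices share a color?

0, 2, 3, 6 are mutually adjacent (a clique of size 4), so at least 4 colors are needed.
4 colors suffice: color a → {1, 3, 4}; color b → {2, 5, 7}; color c → {0, 8}; color d → {6}. Each edge has distinct colors on its endpoints.

4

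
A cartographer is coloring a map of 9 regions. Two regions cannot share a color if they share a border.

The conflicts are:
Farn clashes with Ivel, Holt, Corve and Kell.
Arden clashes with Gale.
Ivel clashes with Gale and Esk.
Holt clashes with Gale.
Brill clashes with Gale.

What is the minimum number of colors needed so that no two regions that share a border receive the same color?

2

Ivel and Esk conflict, so at least 2 colors are needed.
One proper 2-coloring: Farn=1, Arden=2, Ivel=2, Holt=2, Brill=2, Corve=2, Gale=1, Esk=1, Kell=2. No two conflicting regions share a color.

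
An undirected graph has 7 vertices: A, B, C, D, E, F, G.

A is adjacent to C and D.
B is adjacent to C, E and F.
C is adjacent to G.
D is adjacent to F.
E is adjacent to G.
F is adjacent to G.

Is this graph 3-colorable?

Yes

The chromatic number is 3. The cycle A-C-B-F-D-A has odd length 5, so it cannot be 2-colored; at least 3 colors are needed.
3 colors suffice: color red → {B, D, G}; color blue → {C, E, F}; color green → {A}.
That is already a proper 3-coloring.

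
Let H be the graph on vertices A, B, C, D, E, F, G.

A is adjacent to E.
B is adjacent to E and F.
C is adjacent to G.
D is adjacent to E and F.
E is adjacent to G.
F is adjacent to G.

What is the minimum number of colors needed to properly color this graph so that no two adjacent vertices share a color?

A and E are adjacent, so at least 2 colors are needed.
2 colors suffice: color red → {C, E, F}; color blue → {A, B, D, G}. Every edge joins two different colors.

2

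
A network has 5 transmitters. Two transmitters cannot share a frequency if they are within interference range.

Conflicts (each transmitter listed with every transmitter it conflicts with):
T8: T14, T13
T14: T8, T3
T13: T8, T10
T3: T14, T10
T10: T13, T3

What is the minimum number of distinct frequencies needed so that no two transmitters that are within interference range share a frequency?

The cycle T13-T8-T14-T3-T10-T13 has odd length 5, so it cannot be 2-colored; at least 3 frequencies are needed.
3 frequencies suffice: frequency 1 → {T14, T10}; frequency 2 → {T8, T3}; frequency 3 → {T13}. Each listed conflict is separated.

3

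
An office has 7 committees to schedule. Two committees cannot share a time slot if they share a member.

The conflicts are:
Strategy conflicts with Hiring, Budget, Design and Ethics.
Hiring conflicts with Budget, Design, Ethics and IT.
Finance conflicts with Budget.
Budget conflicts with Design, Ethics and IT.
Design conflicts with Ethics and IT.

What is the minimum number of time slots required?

5

Strategy, Hiring, Budget, Design, Ethics are mutually in conflict, so at least 5 time slots are needed.
Using 5 time slots: Strategy=4, Hiring=3, Finance=2, Budget=1, Design=2, Ethics=5, IT=4. Each listed conflict is separated.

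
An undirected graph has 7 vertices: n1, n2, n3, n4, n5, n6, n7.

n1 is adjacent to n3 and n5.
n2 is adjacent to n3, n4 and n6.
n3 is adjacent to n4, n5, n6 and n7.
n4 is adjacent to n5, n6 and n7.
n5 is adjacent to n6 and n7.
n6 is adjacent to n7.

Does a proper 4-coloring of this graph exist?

n3, n4, n5, n6, n7 are mutually adjacent (a clique of size 5), so at least 5 colors are needed.
So 4 colors are not enough.

No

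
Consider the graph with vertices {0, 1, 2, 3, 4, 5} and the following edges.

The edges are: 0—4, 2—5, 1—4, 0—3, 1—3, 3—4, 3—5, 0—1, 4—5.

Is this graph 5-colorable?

The chromatic number is 4. 0, 1, 3, 4 form a clique, so at least 4 colors are needed.
4 colors suffice: 0=yellow, 1=green, 2=red, 3=blue, 4=red, 5=green.
Since 5 ≥ 4, a proper 5-coloring certainly exists.

Yes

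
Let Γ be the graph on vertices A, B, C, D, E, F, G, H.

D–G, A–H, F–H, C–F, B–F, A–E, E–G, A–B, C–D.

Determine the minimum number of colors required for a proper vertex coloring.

3

The cycle A-H-F-C-D-G-E-A has odd length 7, so it cannot be 2-colored; at least 3 colors are needed.
A valid assignment using 3 colors: A=1, B=2, C=2, D=3, E=2, F=1, G=1, H=2. Every edge joins two different colors.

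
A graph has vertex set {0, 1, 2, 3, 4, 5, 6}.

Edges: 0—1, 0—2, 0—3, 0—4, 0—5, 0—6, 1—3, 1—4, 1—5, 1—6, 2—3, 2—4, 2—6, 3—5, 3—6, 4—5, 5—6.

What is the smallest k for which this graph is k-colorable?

5

0, 1, 3, 5, 6 are pairwise adjacent (a clique of size 5), so at least 5 colors are needed.
5 colors suffice: color a → {0}; color b → {1, 2}; color c → {5}; color d → {4, 6}; color e → {3}. Each edge has distinct colors on its endpoints.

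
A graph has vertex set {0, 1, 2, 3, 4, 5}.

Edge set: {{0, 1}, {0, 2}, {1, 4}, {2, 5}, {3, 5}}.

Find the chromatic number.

2 and 5 are adjacent, so at least 2 colors are needed.
2 colors suffice: color a → {0, 4, 5}; color b → {1, 2, 3}. No two adjacent vertices share a color.

2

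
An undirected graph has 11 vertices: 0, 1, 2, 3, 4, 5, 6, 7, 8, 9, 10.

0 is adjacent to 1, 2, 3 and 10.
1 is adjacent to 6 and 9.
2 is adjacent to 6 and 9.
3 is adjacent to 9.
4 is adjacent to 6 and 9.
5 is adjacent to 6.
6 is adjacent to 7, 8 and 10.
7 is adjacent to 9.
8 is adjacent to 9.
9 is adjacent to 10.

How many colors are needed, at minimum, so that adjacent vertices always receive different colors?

7 and 9 are adjacent, so at least 2 colors are needed.
2 colors suffice: color red → {0, 6, 9}; color blue → {1, 2, 3, 4, 5, 7, 8, 10}. Each edge has distinct colors on its endpoints.

2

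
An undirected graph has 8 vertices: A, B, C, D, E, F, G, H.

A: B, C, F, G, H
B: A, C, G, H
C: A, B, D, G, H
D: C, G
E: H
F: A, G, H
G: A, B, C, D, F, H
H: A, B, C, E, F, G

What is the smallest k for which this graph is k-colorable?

A, B, C, G, H form a clique, so at least 5 colors are needed.
5 colors suffice: A=4, B=5, C=3, D=1, E=2, F=3, G=2, H=1. No two adjacent vertices share a color.

5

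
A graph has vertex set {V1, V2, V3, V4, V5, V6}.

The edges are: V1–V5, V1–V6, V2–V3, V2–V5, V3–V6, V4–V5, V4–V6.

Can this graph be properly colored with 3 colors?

The chromatic number is 3. The cycle V3-V6-V1-V5-V2-V3 has odd length 5, so it cannot be 2-colored; at least 3 colors are needed.
3 colors suffice: color 1 → {V5, V6}; color 2 → {V1, V3, V4}; color 3 → {V2}.
That is already a proper 3-coloring.

Yes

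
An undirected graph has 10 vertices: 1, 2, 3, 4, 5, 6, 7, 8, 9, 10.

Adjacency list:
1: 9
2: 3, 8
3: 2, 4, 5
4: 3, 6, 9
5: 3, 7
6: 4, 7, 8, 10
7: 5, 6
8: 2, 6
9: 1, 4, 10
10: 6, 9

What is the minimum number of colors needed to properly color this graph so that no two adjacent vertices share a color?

3

The cycle 4-3-2-8-6-4 has odd length 5, so it cannot be 2-colored; at least 3 colors are needed.
3 colors suffice: color red → {3, 6, 9}; color blue → {1, 2, 4, 5, 10}; color green → {7, 8}. Every edge joins two different colors.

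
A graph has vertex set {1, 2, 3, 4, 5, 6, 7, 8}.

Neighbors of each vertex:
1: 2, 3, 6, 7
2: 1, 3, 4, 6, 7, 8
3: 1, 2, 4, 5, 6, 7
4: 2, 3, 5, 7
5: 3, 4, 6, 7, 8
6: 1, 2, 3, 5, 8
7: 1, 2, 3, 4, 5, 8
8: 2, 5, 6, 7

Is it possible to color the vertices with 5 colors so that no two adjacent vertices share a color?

The chromatic number is 4. 1, 2, 3, 6 are pairwise adjacent (a clique of size 4), so at least 4 colors are needed.
4 colors suffice: color red → {2, 5}; color blue → {3, 8}; color green → {6, 7}; color yellow → {1, 4}.
Since 5 ≥ 4, a proper 5-coloring certainly exists.

Yes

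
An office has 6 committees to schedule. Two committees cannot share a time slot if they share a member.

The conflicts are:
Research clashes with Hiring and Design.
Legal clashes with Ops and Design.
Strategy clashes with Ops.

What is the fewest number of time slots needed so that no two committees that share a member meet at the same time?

Research and Hiring conflict, so at least 2 time slots are needed.
2 time slots suffice: time slot 1 → {Research, Legal, Strategy}; time slot 2 → {Hiring, Ops, Design}. Each listed conflict is separated.

2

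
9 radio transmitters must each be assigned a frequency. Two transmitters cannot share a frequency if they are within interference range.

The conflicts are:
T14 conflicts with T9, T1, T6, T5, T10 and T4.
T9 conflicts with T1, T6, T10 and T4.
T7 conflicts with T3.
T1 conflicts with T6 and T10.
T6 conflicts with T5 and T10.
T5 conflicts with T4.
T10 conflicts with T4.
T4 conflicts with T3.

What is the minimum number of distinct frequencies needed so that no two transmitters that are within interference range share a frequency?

5

T14, T9, T1, T6, T10 are mutually in conflict, so at least 5 frequencies are needed.
5 frequencies suffice: frequency 1 → {T14, T3}; frequency 2 → {T7, T6, T4}; frequency 3 → {T5, T10}; frequency 4 → {T9}; frequency 5 → {T1}. No two conflicting transmitters share a frequency.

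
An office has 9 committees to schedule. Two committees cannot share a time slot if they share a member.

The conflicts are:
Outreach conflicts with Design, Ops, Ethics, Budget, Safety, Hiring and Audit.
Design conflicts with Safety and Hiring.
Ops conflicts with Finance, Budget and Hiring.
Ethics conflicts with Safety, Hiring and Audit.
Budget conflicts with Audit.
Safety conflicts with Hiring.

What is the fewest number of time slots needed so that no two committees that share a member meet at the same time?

Outreach, Design, Safety, Hiring are mutually in conflict, so at least 4 time slots are needed.
A valid assignment using 4 time slots: Outreach=1, Design=4, Ops=3, Ethics=4, Finance=1, Budget=4, Safety=3, Hiring=2, Audit=2. Every pair that conflicts lands in different time slots.

4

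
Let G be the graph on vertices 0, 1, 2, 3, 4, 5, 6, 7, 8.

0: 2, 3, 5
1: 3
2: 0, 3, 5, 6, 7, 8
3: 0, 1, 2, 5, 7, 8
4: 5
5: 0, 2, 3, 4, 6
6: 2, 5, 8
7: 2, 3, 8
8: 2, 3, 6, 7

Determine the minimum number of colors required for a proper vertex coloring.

4

2, 3, 7, 8 form a clique, so at least 4 colors are needed.
4 colors suffice: color red → {3, 4, 6}; color blue → {1, 2}; color green → {5, 8}; color yellow → {0, 7}. Every edge joins two different colors.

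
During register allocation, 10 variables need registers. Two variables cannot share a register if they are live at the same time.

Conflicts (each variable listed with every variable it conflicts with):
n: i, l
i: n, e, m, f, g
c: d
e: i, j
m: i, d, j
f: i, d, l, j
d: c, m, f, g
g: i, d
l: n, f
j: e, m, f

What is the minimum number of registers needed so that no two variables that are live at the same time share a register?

2

d and g conflict, so at least 2 registers are needed.
2 registers suffice: n=2, i=1, c=2, e=2, m=2, f=2, d=1, g=2, l=1, j=1. Each listed conflict is separated.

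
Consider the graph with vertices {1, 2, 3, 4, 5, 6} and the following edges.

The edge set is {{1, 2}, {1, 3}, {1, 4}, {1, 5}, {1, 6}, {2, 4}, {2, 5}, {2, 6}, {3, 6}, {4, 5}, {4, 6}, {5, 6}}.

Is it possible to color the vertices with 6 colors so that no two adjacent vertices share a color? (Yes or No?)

The chromatic number is 5. 1, 2, 4, 5, 6 are mutually adjacent (a clique of size 5), so at least 5 colors are needed.
A valid assignment using 5 colors: 1=blue, 2=purple, 3=green, 4=yellow, 5=green, 6=red.
Since 6 ≥ 5, a proper 6-coloring certainly exists.

Yes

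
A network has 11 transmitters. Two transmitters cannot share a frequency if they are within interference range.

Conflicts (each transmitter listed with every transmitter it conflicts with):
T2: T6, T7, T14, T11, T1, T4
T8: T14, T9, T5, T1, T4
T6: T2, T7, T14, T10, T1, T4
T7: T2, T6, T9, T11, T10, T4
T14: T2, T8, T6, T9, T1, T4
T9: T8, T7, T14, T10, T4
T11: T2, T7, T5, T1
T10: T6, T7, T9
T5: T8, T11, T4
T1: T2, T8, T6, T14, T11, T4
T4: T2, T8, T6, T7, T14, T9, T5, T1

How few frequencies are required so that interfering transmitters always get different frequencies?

T2, T6, T14, T1, T4 are mutually in conflict, so at least 5 frequencies are needed.
5 frequencies suffice: frequency 1 → {T11, T10, T4}; frequency 2 → {T7, T14, T5}; frequency 3 → {T2, T9}; frequency 4 → {T8, T6}; frequency 5 → {T1}. Each listed conflict is separated.

5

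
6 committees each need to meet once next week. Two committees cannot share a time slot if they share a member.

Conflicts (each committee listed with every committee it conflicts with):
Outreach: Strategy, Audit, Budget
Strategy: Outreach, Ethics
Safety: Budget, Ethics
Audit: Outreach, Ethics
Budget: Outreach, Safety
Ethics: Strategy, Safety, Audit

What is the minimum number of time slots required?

3

The cycle Outreach-Audit-Ethics-Safety-Budget-Outreach has odd length 5, so it cannot be 2-colored; at least 3 time slots are needed.
3 time slots suffice: time slot 1 → {Outreach, Ethics}; time slot 2 → {Strategy, Safety, Audit}; time slot 3 → {Budget}. No two conflicting committees share a time slot.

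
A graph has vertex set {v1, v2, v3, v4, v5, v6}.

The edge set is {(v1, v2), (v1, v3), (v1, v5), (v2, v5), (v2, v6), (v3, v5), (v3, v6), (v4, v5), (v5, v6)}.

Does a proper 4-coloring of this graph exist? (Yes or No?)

Yes

The chromatic number is 3. v3, v5, v6 are mutually adjacent, so at least 3 colors are needed.
A valid assignment using 3 colors: v1=3, v2=2, v3=2, v4=2, v5=1, v6=3.
Since 4 ≥ 3, a proper 4-coloring certainly exists.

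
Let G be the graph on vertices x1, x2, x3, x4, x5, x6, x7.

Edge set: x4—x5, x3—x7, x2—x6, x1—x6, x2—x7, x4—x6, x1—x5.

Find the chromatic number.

x3 and x7 are adjacent, so at least 2 colors are needed.
2 colors suffice: x1=2, x2=2, x3=2, x4=2, x5=1, x6=1, x7=1. Each edge has distinct colors on its endpoints.

2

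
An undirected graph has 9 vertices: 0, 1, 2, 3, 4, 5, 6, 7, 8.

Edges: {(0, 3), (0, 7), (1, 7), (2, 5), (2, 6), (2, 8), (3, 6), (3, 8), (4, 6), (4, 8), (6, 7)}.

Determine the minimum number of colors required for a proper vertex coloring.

2

0 and 3 are adjacent, so at least 2 colors are needed.
A valid assignment using 2 colors: 0=red, 1=red, 2=blue, 3=blue, 4=blue, 5=red, 6=red, 7=blue, 8=red. No two adjacent vertices share a color.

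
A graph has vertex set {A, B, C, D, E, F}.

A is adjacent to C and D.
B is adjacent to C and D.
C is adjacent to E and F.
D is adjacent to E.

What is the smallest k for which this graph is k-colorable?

2

A and C are adjacent, so at least 2 colors are needed.
2 colors suffice: color 1 → {C, D}; color 2 → {A, B, E, F}. Every edge joins two different colors.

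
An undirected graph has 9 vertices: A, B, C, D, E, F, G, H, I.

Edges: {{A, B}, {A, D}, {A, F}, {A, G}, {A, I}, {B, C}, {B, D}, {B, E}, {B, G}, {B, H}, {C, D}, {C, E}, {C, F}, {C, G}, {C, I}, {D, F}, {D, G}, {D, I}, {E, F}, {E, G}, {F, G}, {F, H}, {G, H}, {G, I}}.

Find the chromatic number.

C, D, F, G are pairwise adjacent (a clique of size 4), so at least 4 colors are needed.
4 colors suffice: A=yellow, B=green, C=yellow, D=blue, E=blue, F=green, G=red, H=blue, I=green. No two adjacent vertices share a color.

4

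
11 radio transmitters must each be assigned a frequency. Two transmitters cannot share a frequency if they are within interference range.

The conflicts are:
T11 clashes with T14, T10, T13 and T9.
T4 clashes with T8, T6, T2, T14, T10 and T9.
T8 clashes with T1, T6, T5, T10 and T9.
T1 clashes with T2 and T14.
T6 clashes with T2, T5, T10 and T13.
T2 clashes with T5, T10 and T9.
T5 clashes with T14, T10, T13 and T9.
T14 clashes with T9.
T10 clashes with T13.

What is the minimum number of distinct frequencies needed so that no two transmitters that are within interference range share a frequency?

4

T6, T5, T10, T13 are mutually in conflict, so at least 4 frequencies are needed.
4 frequencies suffice: frequency 1 → {T11, T4, T1, T5}; frequency 2 → {T10, T9}; frequency 3 → {T8, T2, T14, T13}; frequency 4 → {T6}. Every pair that conflicts lands in different frequencies.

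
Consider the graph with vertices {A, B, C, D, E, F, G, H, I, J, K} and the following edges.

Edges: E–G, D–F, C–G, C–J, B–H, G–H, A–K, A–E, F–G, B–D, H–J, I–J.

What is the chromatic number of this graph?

3

The cycle D-F-G-H-B-D has odd length 5, so it cannot be 2-colored; at least 3 colors are needed.
A valid assignment using 3 colors: A=1, B=3, C=2, D=1, E=2, F=2, G=1, H=2, I=2, J=1, K=2. Each edge has distinct colors on its endpoints.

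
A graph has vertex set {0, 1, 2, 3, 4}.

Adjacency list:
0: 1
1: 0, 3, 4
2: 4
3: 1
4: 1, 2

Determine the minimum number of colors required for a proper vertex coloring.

2

0 and 1 are adjacent, so at least 2 colors are needed.
One proper 2-coloring: 0=blue, 1=red, 2=red, 3=blue, 4=blue. No two adjacent vertices share a color.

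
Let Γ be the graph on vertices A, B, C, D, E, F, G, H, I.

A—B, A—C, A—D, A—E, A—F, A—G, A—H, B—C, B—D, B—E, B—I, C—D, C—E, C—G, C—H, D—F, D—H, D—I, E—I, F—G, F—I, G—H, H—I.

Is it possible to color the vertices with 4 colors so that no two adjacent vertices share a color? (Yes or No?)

The chromatic number is 4. A, C, D, H form a clique, so at least 4 colors are needed.
A valid assignment using 4 colors: A=red, B=yellow, C=green, D=blue, E=blue, F=green, G=blue, H=yellow, I=red.
That is already a proper 4-coloring.

Yes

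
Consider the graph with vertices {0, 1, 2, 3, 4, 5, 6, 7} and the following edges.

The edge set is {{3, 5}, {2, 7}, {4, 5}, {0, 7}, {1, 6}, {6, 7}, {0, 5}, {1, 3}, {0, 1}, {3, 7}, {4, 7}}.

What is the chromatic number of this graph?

2

1 and 3 are adjacent, so at least 2 colors are needed.
One proper 2-coloring: 0=b, 1=a, 2=b, 3=b, 4=b, 5=a, 6=b, 7=a. No two adjacent vertices share a color.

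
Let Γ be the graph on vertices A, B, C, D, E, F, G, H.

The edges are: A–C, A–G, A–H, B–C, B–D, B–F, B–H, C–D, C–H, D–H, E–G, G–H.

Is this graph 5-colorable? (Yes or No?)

Yes

The chromatic number is 4. B, C, D, H are pairwise adjacent (a clique of size 4), so at least 4 colors are needed.
4 colors suffice: color 1 → {E, F, H}; color 2 → {B, G}; color 3 → {C}; color 4 → {A, D}.
Since 5 ≥ 4, a proper 5-coloring certainly exists.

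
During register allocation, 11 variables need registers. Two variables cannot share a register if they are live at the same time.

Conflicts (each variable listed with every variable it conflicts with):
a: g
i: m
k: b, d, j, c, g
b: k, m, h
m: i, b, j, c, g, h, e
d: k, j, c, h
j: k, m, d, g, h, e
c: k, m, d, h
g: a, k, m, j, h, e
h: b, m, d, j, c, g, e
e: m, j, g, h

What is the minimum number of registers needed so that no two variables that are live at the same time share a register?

m, j, g, h, e all conflict with each other, so at least 5 registers are needed.
5 registers suffice: register 1 → {a, k, m}; register 2 → {i, h}; register 3 → {b, c, g}; register 4 → {j}; register 5 → {d, e}. No two conflicting variables share a register.

5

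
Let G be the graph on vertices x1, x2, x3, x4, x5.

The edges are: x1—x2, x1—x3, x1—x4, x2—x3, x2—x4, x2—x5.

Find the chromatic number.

3

x1, x2, x4 are pairwise adjacent, so at least 3 colors are needed.
3 colors suffice: color R → {x2}; color B → {x1, x5}; color G → {x3, x4}. Every edge joins two different colors.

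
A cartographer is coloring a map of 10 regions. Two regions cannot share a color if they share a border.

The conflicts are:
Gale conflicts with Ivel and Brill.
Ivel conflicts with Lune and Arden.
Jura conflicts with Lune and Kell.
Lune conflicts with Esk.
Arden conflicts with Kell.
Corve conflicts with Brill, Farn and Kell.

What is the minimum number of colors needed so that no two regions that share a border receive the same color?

3

The cycle Arden-Ivel-Lune-Jura-Kell-Arden has odd length 5, so it cannot be 2-colored; at least 3 colors are needed.
One proper 3-coloring: Gale=1, Ivel=2, Jura=3, Lune=1, Esk=2, Arden=1, Corve=1, Brill=2, Farn=2, Kell=2. No two conflicting regions share a color.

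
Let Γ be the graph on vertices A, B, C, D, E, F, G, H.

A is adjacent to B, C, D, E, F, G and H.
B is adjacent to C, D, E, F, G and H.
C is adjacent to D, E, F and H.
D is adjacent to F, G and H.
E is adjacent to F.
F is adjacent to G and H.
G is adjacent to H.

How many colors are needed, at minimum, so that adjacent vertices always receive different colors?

6

A, B, D, F, G, H form a clique, so at least 6 colors are needed.
6 colors suffice: color 1 → {F}; color 2 → {A}; color 3 → {B}; color 4 → {E, H}; color 5 → {C, G}; color 6 → {D}. Every edge joins two different colors.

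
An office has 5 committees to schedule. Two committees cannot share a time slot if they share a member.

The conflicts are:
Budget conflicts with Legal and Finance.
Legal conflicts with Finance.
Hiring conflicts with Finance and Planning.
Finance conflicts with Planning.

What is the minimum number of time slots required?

Hiring, Finance, Planning pairwise conflict, so at least 3 time slots are needed.
3 time slots suffice: time slot 1 → {Finance}; time slot 2 → {Legal, Hiring}; time slot 3 → {Budget, Planning}. No two conflicting committees share a time slot.

3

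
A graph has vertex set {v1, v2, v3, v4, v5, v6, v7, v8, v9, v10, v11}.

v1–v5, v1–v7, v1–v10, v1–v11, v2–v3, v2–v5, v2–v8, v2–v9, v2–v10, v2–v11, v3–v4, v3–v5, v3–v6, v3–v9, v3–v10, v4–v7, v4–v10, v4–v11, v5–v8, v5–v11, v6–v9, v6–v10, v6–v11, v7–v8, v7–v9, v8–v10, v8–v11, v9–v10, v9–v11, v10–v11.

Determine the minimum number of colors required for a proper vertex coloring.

4

v6, v9, v10, v11 form a clique, so at least 4 colors are needed.
4 colors suffice: color red → {v5, v7, v10}; color blue → {v3, v11}; color green → {v1, v4, v8, v9}; color yellow → {v2, v6}. Every edge joins two different colors.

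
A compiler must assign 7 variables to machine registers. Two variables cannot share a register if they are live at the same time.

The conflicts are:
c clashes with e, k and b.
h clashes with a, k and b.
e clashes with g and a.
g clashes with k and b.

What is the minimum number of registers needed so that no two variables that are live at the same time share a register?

The cycle g-k-h-a-e-g has odd length 5, so it cannot be 2-colored; at least 3 registers are needed.
3 registers suffice: c=2, h=1, e=1, g=2, a=2, k=3, b=3. Each listed conflict is separated.

3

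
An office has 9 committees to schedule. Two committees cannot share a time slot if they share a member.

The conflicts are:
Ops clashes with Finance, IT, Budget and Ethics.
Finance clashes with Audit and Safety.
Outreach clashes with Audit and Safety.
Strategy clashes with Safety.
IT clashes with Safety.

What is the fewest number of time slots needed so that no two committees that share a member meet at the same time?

IT and Safety conflict, so at least 2 time slots are needed.
A valid assignment using 2 time slots: Ops=1, Finance=2, Outreach=2, Audit=1, Strategy=2, IT=2, Budget=2, Ethics=2, Safety=1. No two conflicting committees share a time slot.

2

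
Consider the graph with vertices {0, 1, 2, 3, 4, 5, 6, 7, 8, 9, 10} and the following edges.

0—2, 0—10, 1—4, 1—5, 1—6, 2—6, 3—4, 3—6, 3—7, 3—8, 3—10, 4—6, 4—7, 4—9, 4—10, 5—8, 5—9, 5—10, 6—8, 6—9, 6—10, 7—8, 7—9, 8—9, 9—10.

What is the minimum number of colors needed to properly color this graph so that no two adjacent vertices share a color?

4, 6, 9, 10 form a clique, so at least 4 colors are needed.
One proper 4-coloring: 0=red, 1=blue, 2=blue, 3=blue, 4=green, 5=red, 6=red, 7=red, 8=green, 9=blue, 10=yellow. Every edge joins two different colors.

4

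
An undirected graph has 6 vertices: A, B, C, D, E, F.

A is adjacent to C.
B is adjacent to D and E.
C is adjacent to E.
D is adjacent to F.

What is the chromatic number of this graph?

2

A and C are adjacent, so at least 2 colors are needed.
2 colors suffice: color red → {B, C, F}; color blue → {A, D, E}. Each edge has distinct colors on its endpoints.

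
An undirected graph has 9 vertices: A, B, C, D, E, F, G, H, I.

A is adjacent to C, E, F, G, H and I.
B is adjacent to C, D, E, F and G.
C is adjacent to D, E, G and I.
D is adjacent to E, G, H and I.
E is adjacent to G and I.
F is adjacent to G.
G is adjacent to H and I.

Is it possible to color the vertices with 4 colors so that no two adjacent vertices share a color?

A, C, E, G, I are pairwise adjacent (a clique of size 5), so at least 5 colors are needed.
So 4 colors are not enough.

No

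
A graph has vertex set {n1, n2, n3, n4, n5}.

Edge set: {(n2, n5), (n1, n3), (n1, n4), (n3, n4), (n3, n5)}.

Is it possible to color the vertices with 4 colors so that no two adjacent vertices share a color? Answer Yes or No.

The chromatic number is 3. n1, n3, n4 are pairwise adjacent, so at least 3 colors are needed.
3 colors suffice: n1=green, n2=red, n3=red, n4=blue, n5=blue.
Since 4 ≥ 3, a proper 4-coloring certainly exists.

Yes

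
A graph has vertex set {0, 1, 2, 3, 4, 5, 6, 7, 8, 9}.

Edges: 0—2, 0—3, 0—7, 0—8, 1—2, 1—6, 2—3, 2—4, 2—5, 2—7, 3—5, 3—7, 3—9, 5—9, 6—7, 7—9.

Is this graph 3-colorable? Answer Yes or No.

No

0, 2, 3, 7 are pairwise adjacent (a clique of size 4), so at least 4 colors are needed.
So 3 colors are not enough.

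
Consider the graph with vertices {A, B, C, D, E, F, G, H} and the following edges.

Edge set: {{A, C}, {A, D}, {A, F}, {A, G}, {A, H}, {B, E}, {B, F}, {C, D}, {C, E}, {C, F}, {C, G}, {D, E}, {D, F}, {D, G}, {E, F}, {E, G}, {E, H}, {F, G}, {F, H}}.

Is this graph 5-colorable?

The chromatic number is 5. A, C, D, F, G form a clique, so at least 5 colors are needed.
One proper 5-coloring: A=2, B=3, C=3, D=4, E=2, F=1, G=5, H=3.
That is already a proper 5-coloring.

Yes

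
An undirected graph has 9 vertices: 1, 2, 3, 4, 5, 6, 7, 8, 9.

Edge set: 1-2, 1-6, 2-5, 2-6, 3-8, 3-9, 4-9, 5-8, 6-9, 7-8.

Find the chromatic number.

3

1, 2, 6 are mutually adjacent, so at least 3 colors are needed.
3 colors suffice: color a → {4, 6, 8}; color b → {2, 7, 9}; color c → {1, 3, 5}. Each edge has distinct colors on its endpoints.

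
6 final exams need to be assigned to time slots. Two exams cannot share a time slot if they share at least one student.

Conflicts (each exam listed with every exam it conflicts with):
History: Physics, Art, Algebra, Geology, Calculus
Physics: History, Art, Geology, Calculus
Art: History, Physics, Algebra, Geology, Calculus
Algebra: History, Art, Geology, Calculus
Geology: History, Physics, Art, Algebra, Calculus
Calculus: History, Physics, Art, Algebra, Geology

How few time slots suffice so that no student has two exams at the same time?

5

History, Physics, Art, Geology, Calculus pairwise conflict, so at least 5 time slots are needed.
Using 5 time slots: History=1, Physics=5, Art=4, Algebra=5, Geology=3, Calculus=2. Every pair that conflicts lands in different time slots.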